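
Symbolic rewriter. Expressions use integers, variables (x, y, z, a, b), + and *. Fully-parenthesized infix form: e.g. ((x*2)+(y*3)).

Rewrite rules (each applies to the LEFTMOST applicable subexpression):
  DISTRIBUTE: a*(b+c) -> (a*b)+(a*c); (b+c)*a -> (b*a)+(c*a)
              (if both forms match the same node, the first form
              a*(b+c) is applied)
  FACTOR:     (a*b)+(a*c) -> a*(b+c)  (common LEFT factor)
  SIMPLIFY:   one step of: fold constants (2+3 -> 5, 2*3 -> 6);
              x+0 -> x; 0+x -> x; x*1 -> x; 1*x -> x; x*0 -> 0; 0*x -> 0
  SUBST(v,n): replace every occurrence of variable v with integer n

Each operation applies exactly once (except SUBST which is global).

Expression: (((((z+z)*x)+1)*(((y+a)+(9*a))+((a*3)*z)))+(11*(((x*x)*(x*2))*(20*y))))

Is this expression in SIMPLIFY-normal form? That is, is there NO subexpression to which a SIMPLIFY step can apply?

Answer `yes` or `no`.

Expression: (((((z+z)*x)+1)*(((y+a)+(9*a))+((a*3)*z)))+(11*(((x*x)*(x*2))*(20*y))))
Scanning for simplifiable subexpressions (pre-order)...
  at root: (((((z+z)*x)+1)*(((y+a)+(9*a))+((a*3)*z)))+(11*(((x*x)*(x*2))*(20*y)))) (not simplifiable)
  at L: ((((z+z)*x)+1)*(((y+a)+(9*a))+((a*3)*z))) (not simplifiable)
  at LL: (((z+z)*x)+1) (not simplifiable)
  at LLL: ((z+z)*x) (not simplifiable)
  at LLLL: (z+z) (not simplifiable)
  at LR: (((y+a)+(9*a))+((a*3)*z)) (not simplifiable)
  at LRL: ((y+a)+(9*a)) (not simplifiable)
  at LRLL: (y+a) (not simplifiable)
  at LRLR: (9*a) (not simplifiable)
  at LRR: ((a*3)*z) (not simplifiable)
  at LRRL: (a*3) (not simplifiable)
  at R: (11*(((x*x)*(x*2))*(20*y))) (not simplifiable)
  at RR: (((x*x)*(x*2))*(20*y)) (not simplifiable)
  at RRL: ((x*x)*(x*2)) (not simplifiable)
  at RRLL: (x*x) (not simplifiable)
  at RRLR: (x*2) (not simplifiable)
  at RRR: (20*y) (not simplifiable)
Result: no simplifiable subexpression found -> normal form.

Answer: yes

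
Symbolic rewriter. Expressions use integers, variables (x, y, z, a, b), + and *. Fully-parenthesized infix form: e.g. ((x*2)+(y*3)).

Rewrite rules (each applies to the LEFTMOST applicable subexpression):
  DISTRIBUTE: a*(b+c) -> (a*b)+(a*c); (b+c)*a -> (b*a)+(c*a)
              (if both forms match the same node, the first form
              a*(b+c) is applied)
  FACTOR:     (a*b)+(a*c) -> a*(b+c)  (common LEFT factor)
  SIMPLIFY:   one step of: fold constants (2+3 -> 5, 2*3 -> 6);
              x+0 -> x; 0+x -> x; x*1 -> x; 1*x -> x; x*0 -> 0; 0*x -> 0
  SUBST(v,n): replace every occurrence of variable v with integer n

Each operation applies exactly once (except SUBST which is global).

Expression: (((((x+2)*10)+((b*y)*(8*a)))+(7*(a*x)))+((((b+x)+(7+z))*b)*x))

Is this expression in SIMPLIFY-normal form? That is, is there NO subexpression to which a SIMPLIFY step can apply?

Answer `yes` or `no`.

Expression: (((((x+2)*10)+((b*y)*(8*a)))+(7*(a*x)))+((((b+x)+(7+z))*b)*x))
Scanning for simplifiable subexpressions (pre-order)...
  at root: (((((x+2)*10)+((b*y)*(8*a)))+(7*(a*x)))+((((b+x)+(7+z))*b)*x)) (not simplifiable)
  at L: ((((x+2)*10)+((b*y)*(8*a)))+(7*(a*x))) (not simplifiable)
  at LL: (((x+2)*10)+((b*y)*(8*a))) (not simplifiable)
  at LLL: ((x+2)*10) (not simplifiable)
  at LLLL: (x+2) (not simplifiable)
  at LLR: ((b*y)*(8*a)) (not simplifiable)
  at LLRL: (b*y) (not simplifiable)
  at LLRR: (8*a) (not simplifiable)
  at LR: (7*(a*x)) (not simplifiable)
  at LRR: (a*x) (not simplifiable)
  at R: ((((b+x)+(7+z))*b)*x) (not simplifiable)
  at RL: (((b+x)+(7+z))*b) (not simplifiable)
  at RLL: ((b+x)+(7+z)) (not simplifiable)
  at RLLL: (b+x) (not simplifiable)
  at RLLR: (7+z) (not simplifiable)
Result: no simplifiable subexpression found -> normal form.

Answer: yes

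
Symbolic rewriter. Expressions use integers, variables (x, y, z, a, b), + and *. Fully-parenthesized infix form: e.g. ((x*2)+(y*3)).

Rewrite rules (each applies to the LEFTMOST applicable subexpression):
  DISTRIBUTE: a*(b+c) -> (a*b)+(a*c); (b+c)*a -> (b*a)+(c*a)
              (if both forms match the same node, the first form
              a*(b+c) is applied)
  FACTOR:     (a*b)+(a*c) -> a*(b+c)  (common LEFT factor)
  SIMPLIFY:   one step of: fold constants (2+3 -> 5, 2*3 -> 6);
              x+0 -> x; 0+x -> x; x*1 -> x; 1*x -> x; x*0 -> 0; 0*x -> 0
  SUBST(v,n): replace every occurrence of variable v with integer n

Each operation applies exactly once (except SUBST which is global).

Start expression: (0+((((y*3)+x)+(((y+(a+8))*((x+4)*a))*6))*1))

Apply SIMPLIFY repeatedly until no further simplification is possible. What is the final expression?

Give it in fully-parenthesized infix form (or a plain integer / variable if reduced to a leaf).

Start: (0+((((y*3)+x)+(((y+(a+8))*((x+4)*a))*6))*1))
Step 1: at root: (0+((((y*3)+x)+(((y+(a+8))*((x+4)*a))*6))*1)) -> ((((y*3)+x)+(((y+(a+8))*((x+4)*a))*6))*1); overall: (0+((((y*3)+x)+(((y+(a+8))*((x+4)*a))*6))*1)) -> ((((y*3)+x)+(((y+(a+8))*((x+4)*a))*6))*1)
Step 2: at root: ((((y*3)+x)+(((y+(a+8))*((x+4)*a))*6))*1) -> (((y*3)+x)+(((y+(a+8))*((x+4)*a))*6)); overall: ((((y*3)+x)+(((y+(a+8))*((x+4)*a))*6))*1) -> (((y*3)+x)+(((y+(a+8))*((x+4)*a))*6))
Fixed point: (((y*3)+x)+(((y+(a+8))*((x+4)*a))*6))

Answer: (((y*3)+x)+(((y+(a+8))*((x+4)*a))*6))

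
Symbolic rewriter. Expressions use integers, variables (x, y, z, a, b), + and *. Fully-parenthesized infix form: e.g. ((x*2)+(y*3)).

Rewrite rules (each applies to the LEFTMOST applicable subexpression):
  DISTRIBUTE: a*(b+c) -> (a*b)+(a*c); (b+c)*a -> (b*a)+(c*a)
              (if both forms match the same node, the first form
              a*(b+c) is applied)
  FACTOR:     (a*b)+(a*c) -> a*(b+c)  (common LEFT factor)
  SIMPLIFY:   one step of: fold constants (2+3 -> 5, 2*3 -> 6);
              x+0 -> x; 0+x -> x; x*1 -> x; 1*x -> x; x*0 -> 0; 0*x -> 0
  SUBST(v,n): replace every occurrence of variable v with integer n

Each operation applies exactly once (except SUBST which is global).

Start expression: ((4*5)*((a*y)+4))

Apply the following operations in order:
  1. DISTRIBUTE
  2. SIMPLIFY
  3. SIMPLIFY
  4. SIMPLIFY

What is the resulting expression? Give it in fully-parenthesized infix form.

Start: ((4*5)*((a*y)+4))
Apply DISTRIBUTE at root (target: ((4*5)*((a*y)+4))): ((4*5)*((a*y)+4)) -> (((4*5)*(a*y))+((4*5)*4))
Apply SIMPLIFY at LL (target: (4*5)): (((4*5)*(a*y))+((4*5)*4)) -> ((20*(a*y))+((4*5)*4))
Apply SIMPLIFY at RL (target: (4*5)): ((20*(a*y))+((4*5)*4)) -> ((20*(a*y))+(20*4))
Apply SIMPLIFY at R (target: (20*4)): ((20*(a*y))+(20*4)) -> ((20*(a*y))+80)

Answer: ((20*(a*y))+80)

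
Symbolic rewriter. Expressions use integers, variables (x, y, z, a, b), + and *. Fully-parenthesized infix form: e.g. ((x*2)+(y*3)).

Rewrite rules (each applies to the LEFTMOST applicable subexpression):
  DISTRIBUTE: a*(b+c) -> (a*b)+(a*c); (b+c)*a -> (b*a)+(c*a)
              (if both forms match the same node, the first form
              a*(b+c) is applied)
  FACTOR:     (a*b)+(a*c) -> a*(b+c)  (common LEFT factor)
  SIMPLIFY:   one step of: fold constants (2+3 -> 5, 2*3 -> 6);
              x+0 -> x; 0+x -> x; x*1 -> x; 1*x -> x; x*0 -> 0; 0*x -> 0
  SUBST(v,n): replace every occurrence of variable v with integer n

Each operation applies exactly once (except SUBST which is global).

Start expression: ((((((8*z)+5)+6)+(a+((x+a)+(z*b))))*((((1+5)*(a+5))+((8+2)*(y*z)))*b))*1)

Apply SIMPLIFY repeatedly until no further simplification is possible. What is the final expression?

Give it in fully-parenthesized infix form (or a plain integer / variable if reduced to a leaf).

Answer: (((((8*z)+5)+6)+(a+((x+a)+(z*b))))*(((6*(a+5))+(10*(y*z)))*b))

Derivation:
Start: ((((((8*z)+5)+6)+(a+((x+a)+(z*b))))*((((1+5)*(a+5))+((8+2)*(y*z)))*b))*1)
Step 1: at root: ((((((8*z)+5)+6)+(a+((x+a)+(z*b))))*((((1+5)*(a+5))+((8+2)*(y*z)))*b))*1) -> (((((8*z)+5)+6)+(a+((x+a)+(z*b))))*((((1+5)*(a+5))+((8+2)*(y*z)))*b)); overall: ((((((8*z)+5)+6)+(a+((x+a)+(z*b))))*((((1+5)*(a+5))+((8+2)*(y*z)))*b))*1) -> (((((8*z)+5)+6)+(a+((x+a)+(z*b))))*((((1+5)*(a+5))+((8+2)*(y*z)))*b))
Step 2: at RLLL: (1+5) -> 6; overall: (((((8*z)+5)+6)+(a+((x+a)+(z*b))))*((((1+5)*(a+5))+((8+2)*(y*z)))*b)) -> (((((8*z)+5)+6)+(a+((x+a)+(z*b))))*(((6*(a+5))+((8+2)*(y*z)))*b))
Step 3: at RLRL: (8+2) -> 10; overall: (((((8*z)+5)+6)+(a+((x+a)+(z*b))))*(((6*(a+5))+((8+2)*(y*z)))*b)) -> (((((8*z)+5)+6)+(a+((x+a)+(z*b))))*(((6*(a+5))+(10*(y*z)))*b))
Fixed point: (((((8*z)+5)+6)+(a+((x+a)+(z*b))))*(((6*(a+5))+(10*(y*z)))*b))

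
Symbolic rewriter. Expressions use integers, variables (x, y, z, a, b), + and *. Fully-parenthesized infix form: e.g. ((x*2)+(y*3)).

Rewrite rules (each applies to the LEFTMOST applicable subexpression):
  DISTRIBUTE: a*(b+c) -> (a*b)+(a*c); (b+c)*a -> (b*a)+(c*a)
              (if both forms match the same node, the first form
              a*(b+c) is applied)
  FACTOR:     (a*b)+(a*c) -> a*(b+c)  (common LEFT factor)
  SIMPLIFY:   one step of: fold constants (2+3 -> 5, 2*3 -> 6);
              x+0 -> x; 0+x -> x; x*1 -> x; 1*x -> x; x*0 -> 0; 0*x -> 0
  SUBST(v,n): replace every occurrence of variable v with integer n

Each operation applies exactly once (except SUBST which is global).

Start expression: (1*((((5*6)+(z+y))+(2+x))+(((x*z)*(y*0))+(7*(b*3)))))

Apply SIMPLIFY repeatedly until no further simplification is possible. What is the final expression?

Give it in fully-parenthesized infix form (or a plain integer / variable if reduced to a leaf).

Start: (1*((((5*6)+(z+y))+(2+x))+(((x*z)*(y*0))+(7*(b*3)))))
Step 1: at root: (1*((((5*6)+(z+y))+(2+x))+(((x*z)*(y*0))+(7*(b*3))))) -> ((((5*6)+(z+y))+(2+x))+(((x*z)*(y*0))+(7*(b*3)))); overall: (1*((((5*6)+(z+y))+(2+x))+(((x*z)*(y*0))+(7*(b*3))))) -> ((((5*6)+(z+y))+(2+x))+(((x*z)*(y*0))+(7*(b*3))))
Step 2: at LLL: (5*6) -> 30; overall: ((((5*6)+(z+y))+(2+x))+(((x*z)*(y*0))+(7*(b*3)))) -> (((30+(z+y))+(2+x))+(((x*z)*(y*0))+(7*(b*3))))
Step 3: at RLR: (y*0) -> 0; overall: (((30+(z+y))+(2+x))+(((x*z)*(y*0))+(7*(b*3)))) -> (((30+(z+y))+(2+x))+(((x*z)*0)+(7*(b*3))))
Step 4: at RL: ((x*z)*0) -> 0; overall: (((30+(z+y))+(2+x))+(((x*z)*0)+(7*(b*3)))) -> (((30+(z+y))+(2+x))+(0+(7*(b*3))))
Step 5: at R: (0+(7*(b*3))) -> (7*(b*3)); overall: (((30+(z+y))+(2+x))+(0+(7*(b*3)))) -> (((30+(z+y))+(2+x))+(7*(b*3)))
Fixed point: (((30+(z+y))+(2+x))+(7*(b*3)))

Answer: (((30+(z+y))+(2+x))+(7*(b*3)))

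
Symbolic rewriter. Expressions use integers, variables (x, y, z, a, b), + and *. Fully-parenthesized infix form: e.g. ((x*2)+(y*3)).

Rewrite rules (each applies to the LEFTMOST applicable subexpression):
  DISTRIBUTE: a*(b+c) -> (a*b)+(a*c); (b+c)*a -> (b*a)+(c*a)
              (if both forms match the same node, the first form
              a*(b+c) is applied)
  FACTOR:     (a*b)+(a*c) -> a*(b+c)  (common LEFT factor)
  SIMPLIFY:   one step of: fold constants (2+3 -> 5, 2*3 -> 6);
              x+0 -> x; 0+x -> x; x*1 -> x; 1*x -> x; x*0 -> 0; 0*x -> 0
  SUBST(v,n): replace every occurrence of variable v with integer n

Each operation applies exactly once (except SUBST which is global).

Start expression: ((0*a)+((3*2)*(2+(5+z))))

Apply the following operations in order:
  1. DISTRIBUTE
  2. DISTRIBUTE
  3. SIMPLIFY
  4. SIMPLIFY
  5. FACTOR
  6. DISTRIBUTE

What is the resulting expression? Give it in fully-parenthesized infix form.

Start: ((0*a)+((3*2)*(2+(5+z))))
Apply DISTRIBUTE at R (target: ((3*2)*(2+(5+z)))): ((0*a)+((3*2)*(2+(5+z)))) -> ((0*a)+(((3*2)*2)+((3*2)*(5+z))))
Apply DISTRIBUTE at RR (target: ((3*2)*(5+z))): ((0*a)+(((3*2)*2)+((3*2)*(5+z)))) -> ((0*a)+(((3*2)*2)+(((3*2)*5)+((3*2)*z))))
Apply SIMPLIFY at L (target: (0*a)): ((0*a)+(((3*2)*2)+(((3*2)*5)+((3*2)*z)))) -> (0+(((3*2)*2)+(((3*2)*5)+((3*2)*z))))
Apply SIMPLIFY at root (target: (0+(((3*2)*2)+(((3*2)*5)+((3*2)*z))))): (0+(((3*2)*2)+(((3*2)*5)+((3*2)*z)))) -> (((3*2)*2)+(((3*2)*5)+((3*2)*z)))
Apply FACTOR at R (target: (((3*2)*5)+((3*2)*z))): (((3*2)*2)+(((3*2)*5)+((3*2)*z))) -> (((3*2)*2)+((3*2)*(5+z)))
Apply DISTRIBUTE at R (target: ((3*2)*(5+z))): (((3*2)*2)+((3*2)*(5+z))) -> (((3*2)*2)+(((3*2)*5)+((3*2)*z)))

Answer: (((3*2)*2)+(((3*2)*5)+((3*2)*z)))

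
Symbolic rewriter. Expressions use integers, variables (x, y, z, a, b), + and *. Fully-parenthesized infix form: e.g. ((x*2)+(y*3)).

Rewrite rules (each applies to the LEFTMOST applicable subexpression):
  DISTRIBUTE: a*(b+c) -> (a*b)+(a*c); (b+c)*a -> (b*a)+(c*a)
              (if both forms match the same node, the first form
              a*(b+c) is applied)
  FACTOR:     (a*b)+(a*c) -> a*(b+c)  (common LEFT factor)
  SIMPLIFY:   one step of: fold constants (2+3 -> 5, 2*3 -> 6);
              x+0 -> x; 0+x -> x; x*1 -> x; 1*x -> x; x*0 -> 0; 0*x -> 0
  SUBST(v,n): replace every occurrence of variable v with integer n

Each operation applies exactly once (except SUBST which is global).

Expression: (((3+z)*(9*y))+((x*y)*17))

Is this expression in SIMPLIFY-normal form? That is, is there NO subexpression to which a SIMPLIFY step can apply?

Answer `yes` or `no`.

Expression: (((3+z)*(9*y))+((x*y)*17))
Scanning for simplifiable subexpressions (pre-order)...
  at root: (((3+z)*(9*y))+((x*y)*17)) (not simplifiable)
  at L: ((3+z)*(9*y)) (not simplifiable)
  at LL: (3+z) (not simplifiable)
  at LR: (9*y) (not simplifiable)
  at R: ((x*y)*17) (not simplifiable)
  at RL: (x*y) (not simplifiable)
Result: no simplifiable subexpression found -> normal form.

Answer: yes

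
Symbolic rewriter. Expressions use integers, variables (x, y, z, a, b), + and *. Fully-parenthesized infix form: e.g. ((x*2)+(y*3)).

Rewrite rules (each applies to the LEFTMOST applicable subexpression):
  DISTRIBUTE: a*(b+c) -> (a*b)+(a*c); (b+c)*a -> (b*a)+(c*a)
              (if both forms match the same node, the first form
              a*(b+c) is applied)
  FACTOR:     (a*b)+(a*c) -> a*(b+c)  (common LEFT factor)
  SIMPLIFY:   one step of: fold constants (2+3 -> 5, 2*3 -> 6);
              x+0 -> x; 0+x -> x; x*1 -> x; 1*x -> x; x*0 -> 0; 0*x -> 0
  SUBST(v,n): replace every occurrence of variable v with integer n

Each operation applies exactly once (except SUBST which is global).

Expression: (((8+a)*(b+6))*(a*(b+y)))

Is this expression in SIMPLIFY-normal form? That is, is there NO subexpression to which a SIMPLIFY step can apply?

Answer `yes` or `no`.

Answer: yes

Derivation:
Expression: (((8+a)*(b+6))*(a*(b+y)))
Scanning for simplifiable subexpressions (pre-order)...
  at root: (((8+a)*(b+6))*(a*(b+y))) (not simplifiable)
  at L: ((8+a)*(b+6)) (not simplifiable)
  at LL: (8+a) (not simplifiable)
  at LR: (b+6) (not simplifiable)
  at R: (a*(b+y)) (not simplifiable)
  at RR: (b+y) (not simplifiable)
Result: no simplifiable subexpression found -> normal form.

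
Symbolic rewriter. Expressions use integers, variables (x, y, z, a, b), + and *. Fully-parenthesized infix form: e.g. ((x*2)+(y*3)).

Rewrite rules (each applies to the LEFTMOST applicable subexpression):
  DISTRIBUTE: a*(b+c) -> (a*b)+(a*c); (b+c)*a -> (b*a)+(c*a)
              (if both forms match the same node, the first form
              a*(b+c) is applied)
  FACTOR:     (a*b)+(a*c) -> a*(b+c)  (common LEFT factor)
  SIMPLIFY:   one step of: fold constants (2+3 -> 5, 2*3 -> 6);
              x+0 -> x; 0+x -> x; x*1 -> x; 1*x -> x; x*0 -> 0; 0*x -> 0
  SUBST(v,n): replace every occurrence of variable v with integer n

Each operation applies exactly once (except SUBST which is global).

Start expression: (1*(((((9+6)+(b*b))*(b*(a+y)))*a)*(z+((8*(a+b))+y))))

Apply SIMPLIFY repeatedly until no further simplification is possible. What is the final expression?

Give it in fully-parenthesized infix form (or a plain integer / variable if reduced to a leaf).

Answer: ((((15+(b*b))*(b*(a+y)))*a)*(z+((8*(a+b))+y)))

Derivation:
Start: (1*(((((9+6)+(b*b))*(b*(a+y)))*a)*(z+((8*(a+b))+y))))
Step 1: at root: (1*(((((9+6)+(b*b))*(b*(a+y)))*a)*(z+((8*(a+b))+y)))) -> (((((9+6)+(b*b))*(b*(a+y)))*a)*(z+((8*(a+b))+y))); overall: (1*(((((9+6)+(b*b))*(b*(a+y)))*a)*(z+((8*(a+b))+y)))) -> (((((9+6)+(b*b))*(b*(a+y)))*a)*(z+((8*(a+b))+y)))
Step 2: at LLLL: (9+6) -> 15; overall: (((((9+6)+(b*b))*(b*(a+y)))*a)*(z+((8*(a+b))+y))) -> ((((15+(b*b))*(b*(a+y)))*a)*(z+((8*(a+b))+y)))
Fixed point: ((((15+(b*b))*(b*(a+y)))*a)*(z+((8*(a+b))+y)))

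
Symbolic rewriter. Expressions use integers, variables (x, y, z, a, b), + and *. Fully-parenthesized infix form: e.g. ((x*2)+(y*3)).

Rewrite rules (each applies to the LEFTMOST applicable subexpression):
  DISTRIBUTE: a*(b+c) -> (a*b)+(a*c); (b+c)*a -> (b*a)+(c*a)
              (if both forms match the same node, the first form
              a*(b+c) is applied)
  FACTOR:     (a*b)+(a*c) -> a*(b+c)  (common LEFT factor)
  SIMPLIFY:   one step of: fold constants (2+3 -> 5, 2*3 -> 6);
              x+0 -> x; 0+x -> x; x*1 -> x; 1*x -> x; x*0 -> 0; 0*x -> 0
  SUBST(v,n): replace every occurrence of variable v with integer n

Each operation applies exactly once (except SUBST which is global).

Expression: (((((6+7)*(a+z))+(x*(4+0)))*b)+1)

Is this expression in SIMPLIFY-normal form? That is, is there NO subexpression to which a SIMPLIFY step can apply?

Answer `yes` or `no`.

Answer: no

Derivation:
Expression: (((((6+7)*(a+z))+(x*(4+0)))*b)+1)
Scanning for simplifiable subexpressions (pre-order)...
  at root: (((((6+7)*(a+z))+(x*(4+0)))*b)+1) (not simplifiable)
  at L: ((((6+7)*(a+z))+(x*(4+0)))*b) (not simplifiable)
  at LL: (((6+7)*(a+z))+(x*(4+0))) (not simplifiable)
  at LLL: ((6+7)*(a+z)) (not simplifiable)
  at LLLL: (6+7) (SIMPLIFIABLE)
  at LLLR: (a+z) (not simplifiable)
  at LLR: (x*(4+0)) (not simplifiable)
  at LLRR: (4+0) (SIMPLIFIABLE)
Found simplifiable subexpr at path LLLL: (6+7)
One SIMPLIFY step would give: ((((13*(a+z))+(x*(4+0)))*b)+1)
-> NOT in normal form.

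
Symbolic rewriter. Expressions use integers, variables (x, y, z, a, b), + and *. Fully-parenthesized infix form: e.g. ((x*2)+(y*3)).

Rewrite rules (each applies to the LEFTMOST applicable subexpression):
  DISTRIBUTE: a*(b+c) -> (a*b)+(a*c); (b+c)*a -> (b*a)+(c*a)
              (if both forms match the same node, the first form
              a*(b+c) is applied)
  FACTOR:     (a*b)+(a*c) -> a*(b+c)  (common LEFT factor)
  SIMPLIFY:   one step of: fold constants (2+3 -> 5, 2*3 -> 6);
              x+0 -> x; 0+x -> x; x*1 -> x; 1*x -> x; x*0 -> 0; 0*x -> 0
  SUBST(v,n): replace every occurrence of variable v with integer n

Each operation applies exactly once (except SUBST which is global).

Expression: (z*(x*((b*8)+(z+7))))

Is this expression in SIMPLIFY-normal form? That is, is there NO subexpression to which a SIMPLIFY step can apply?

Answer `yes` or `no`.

Answer: yes

Derivation:
Expression: (z*(x*((b*8)+(z+7))))
Scanning for simplifiable subexpressions (pre-order)...
  at root: (z*(x*((b*8)+(z+7)))) (not simplifiable)
  at R: (x*((b*8)+(z+7))) (not simplifiable)
  at RR: ((b*8)+(z+7)) (not simplifiable)
  at RRL: (b*8) (not simplifiable)
  at RRR: (z+7) (not simplifiable)
Result: no simplifiable subexpression found -> normal form.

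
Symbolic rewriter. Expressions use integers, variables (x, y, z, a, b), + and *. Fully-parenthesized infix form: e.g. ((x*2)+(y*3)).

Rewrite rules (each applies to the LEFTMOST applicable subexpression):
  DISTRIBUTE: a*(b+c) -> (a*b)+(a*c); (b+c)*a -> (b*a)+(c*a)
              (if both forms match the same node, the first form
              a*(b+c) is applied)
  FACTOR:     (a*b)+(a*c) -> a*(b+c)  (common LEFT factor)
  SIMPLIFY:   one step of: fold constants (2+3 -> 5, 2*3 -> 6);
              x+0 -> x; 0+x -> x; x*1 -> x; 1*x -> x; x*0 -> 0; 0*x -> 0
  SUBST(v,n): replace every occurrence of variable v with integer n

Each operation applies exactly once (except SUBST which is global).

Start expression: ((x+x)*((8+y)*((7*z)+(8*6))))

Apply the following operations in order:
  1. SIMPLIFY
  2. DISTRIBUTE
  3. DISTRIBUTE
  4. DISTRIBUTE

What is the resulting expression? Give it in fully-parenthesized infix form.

Answer: (((x*((8+y)*(7*z)))+(x*((8+y)*48)))+(x*((8+y)*((7*z)+48))))

Derivation:
Start: ((x+x)*((8+y)*((7*z)+(8*6))))
Apply SIMPLIFY at RRR (target: (8*6)): ((x+x)*((8+y)*((7*z)+(8*6)))) -> ((x+x)*((8+y)*((7*z)+48)))
Apply DISTRIBUTE at root (target: ((x+x)*((8+y)*((7*z)+48)))): ((x+x)*((8+y)*((7*z)+48))) -> ((x*((8+y)*((7*z)+48)))+(x*((8+y)*((7*z)+48))))
Apply DISTRIBUTE at LR (target: ((8+y)*((7*z)+48))): ((x*((8+y)*((7*z)+48)))+(x*((8+y)*((7*z)+48)))) -> ((x*(((8+y)*(7*z))+((8+y)*48)))+(x*((8+y)*((7*z)+48))))
Apply DISTRIBUTE at L (target: (x*(((8+y)*(7*z))+((8+y)*48)))): ((x*(((8+y)*(7*z))+((8+y)*48)))+(x*((8+y)*((7*z)+48)))) -> (((x*((8+y)*(7*z)))+(x*((8+y)*48)))+(x*((8+y)*((7*z)+48))))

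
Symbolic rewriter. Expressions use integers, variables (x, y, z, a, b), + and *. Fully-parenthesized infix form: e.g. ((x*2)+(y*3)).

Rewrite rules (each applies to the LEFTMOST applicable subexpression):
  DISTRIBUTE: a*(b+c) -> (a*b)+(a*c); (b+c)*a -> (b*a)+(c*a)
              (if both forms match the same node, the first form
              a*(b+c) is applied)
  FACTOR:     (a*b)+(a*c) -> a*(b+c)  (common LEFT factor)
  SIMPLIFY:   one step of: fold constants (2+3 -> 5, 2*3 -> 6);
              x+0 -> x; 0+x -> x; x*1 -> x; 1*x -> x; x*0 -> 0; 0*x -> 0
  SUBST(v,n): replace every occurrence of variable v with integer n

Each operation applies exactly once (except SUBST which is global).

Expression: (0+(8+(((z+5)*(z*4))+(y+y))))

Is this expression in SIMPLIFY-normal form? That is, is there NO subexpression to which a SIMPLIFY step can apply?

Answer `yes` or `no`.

Expression: (0+(8+(((z+5)*(z*4))+(y+y))))
Scanning for simplifiable subexpressions (pre-order)...
  at root: (0+(8+(((z+5)*(z*4))+(y+y)))) (SIMPLIFIABLE)
  at R: (8+(((z+5)*(z*4))+(y+y))) (not simplifiable)
  at RR: (((z+5)*(z*4))+(y+y)) (not simplifiable)
  at RRL: ((z+5)*(z*4)) (not simplifiable)
  at RRLL: (z+5) (not simplifiable)
  at RRLR: (z*4) (not simplifiable)
  at RRR: (y+y) (not simplifiable)
Found simplifiable subexpr at path root: (0+(8+(((z+5)*(z*4))+(y+y))))
One SIMPLIFY step would give: (8+(((z+5)*(z*4))+(y+y)))
-> NOT in normal form.

Answer: no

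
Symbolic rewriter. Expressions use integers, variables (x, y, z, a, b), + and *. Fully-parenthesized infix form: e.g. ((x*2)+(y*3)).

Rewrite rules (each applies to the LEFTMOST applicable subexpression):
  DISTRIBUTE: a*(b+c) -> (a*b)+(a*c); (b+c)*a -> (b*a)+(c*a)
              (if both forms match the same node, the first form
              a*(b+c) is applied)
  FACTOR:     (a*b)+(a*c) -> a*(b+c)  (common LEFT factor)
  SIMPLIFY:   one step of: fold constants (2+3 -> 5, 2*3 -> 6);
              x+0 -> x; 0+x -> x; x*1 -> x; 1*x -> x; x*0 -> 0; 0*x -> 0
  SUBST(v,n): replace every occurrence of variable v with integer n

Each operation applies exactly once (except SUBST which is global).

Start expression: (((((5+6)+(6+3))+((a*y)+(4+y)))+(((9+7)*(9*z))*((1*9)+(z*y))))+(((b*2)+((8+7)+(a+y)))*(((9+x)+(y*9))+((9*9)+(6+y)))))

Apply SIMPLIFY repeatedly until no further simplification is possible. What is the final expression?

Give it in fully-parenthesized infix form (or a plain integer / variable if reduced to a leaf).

Answer: (((20+((a*y)+(4+y)))+((16*(9*z))*(9+(z*y))))+(((b*2)+(15+(a+y)))*(((9+x)+(y*9))+(81+(6+y)))))

Derivation:
Start: (((((5+6)+(6+3))+((a*y)+(4+y)))+(((9+7)*(9*z))*((1*9)+(z*y))))+(((b*2)+((8+7)+(a+y)))*(((9+x)+(y*9))+((9*9)+(6+y)))))
Step 1: at LLLL: (5+6) -> 11; overall: (((((5+6)+(6+3))+((a*y)+(4+y)))+(((9+7)*(9*z))*((1*9)+(z*y))))+(((b*2)+((8+7)+(a+y)))*(((9+x)+(y*9))+((9*9)+(6+y))))) -> ((((11+(6+3))+((a*y)+(4+y)))+(((9+7)*(9*z))*((1*9)+(z*y))))+(((b*2)+((8+7)+(a+y)))*(((9+x)+(y*9))+((9*9)+(6+y)))))
Step 2: at LLLR: (6+3) -> 9; overall: ((((11+(6+3))+((a*y)+(4+y)))+(((9+7)*(9*z))*((1*9)+(z*y))))+(((b*2)+((8+7)+(a+y)))*(((9+x)+(y*9))+((9*9)+(6+y))))) -> ((((11+9)+((a*y)+(4+y)))+(((9+7)*(9*z))*((1*9)+(z*y))))+(((b*2)+((8+7)+(a+y)))*(((9+x)+(y*9))+((9*9)+(6+y)))))
Step 3: at LLL: (11+9) -> 20; overall: ((((11+9)+((a*y)+(4+y)))+(((9+7)*(9*z))*((1*9)+(z*y))))+(((b*2)+((8+7)+(a+y)))*(((9+x)+(y*9))+((9*9)+(6+y))))) -> (((20+((a*y)+(4+y)))+(((9+7)*(9*z))*((1*9)+(z*y))))+(((b*2)+((8+7)+(a+y)))*(((9+x)+(y*9))+((9*9)+(6+y)))))
Step 4: at LRLL: (9+7) -> 16; overall: (((20+((a*y)+(4+y)))+(((9+7)*(9*z))*((1*9)+(z*y))))+(((b*2)+((8+7)+(a+y)))*(((9+x)+(y*9))+((9*9)+(6+y))))) -> (((20+((a*y)+(4+y)))+((16*(9*z))*((1*9)+(z*y))))+(((b*2)+((8+7)+(a+y)))*(((9+x)+(y*9))+((9*9)+(6+y)))))
Step 5: at LRRL: (1*9) -> 9; overall: (((20+((a*y)+(4+y)))+((16*(9*z))*((1*9)+(z*y))))+(((b*2)+((8+7)+(a+y)))*(((9+x)+(y*9))+((9*9)+(6+y))))) -> (((20+((a*y)+(4+y)))+((16*(9*z))*(9+(z*y))))+(((b*2)+((8+7)+(a+y)))*(((9+x)+(y*9))+((9*9)+(6+y)))))
Step 6: at RLRL: (8+7) -> 15; overall: (((20+((a*y)+(4+y)))+((16*(9*z))*(9+(z*y))))+(((b*2)+((8+7)+(a+y)))*(((9+x)+(y*9))+((9*9)+(6+y))))) -> (((20+((a*y)+(4+y)))+((16*(9*z))*(9+(z*y))))+(((b*2)+(15+(a+y)))*(((9+x)+(y*9))+((9*9)+(6+y)))))
Step 7: at RRRL: (9*9) -> 81; overall: (((20+((a*y)+(4+y)))+((16*(9*z))*(9+(z*y))))+(((b*2)+(15+(a+y)))*(((9+x)+(y*9))+((9*9)+(6+y))))) -> (((20+((a*y)+(4+y)))+((16*(9*z))*(9+(z*y))))+(((b*2)+(15+(a+y)))*(((9+x)+(y*9))+(81+(6+y)))))
Fixed point: (((20+((a*y)+(4+y)))+((16*(9*z))*(9+(z*y))))+(((b*2)+(15+(a+y)))*(((9+x)+(y*9))+(81+(6+y)))))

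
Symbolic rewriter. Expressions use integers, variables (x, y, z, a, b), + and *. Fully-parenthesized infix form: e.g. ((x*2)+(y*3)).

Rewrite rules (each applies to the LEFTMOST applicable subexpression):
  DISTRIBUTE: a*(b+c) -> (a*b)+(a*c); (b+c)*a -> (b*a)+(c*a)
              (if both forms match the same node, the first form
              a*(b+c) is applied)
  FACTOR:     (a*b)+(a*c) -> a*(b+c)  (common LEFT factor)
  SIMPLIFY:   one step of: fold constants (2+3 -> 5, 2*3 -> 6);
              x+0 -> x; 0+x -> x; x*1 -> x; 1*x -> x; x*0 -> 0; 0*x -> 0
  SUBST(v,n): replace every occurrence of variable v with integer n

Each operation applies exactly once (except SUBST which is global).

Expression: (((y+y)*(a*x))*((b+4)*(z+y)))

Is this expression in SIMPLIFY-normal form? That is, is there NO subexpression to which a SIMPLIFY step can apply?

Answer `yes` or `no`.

Answer: yes

Derivation:
Expression: (((y+y)*(a*x))*((b+4)*(z+y)))
Scanning for simplifiable subexpressions (pre-order)...
  at root: (((y+y)*(a*x))*((b+4)*(z+y))) (not simplifiable)
  at L: ((y+y)*(a*x)) (not simplifiable)
  at LL: (y+y) (not simplifiable)
  at LR: (a*x) (not simplifiable)
  at R: ((b+4)*(z+y)) (not simplifiable)
  at RL: (b+4) (not simplifiable)
  at RR: (z+y) (not simplifiable)
Result: no simplifiable subexpression found -> normal form.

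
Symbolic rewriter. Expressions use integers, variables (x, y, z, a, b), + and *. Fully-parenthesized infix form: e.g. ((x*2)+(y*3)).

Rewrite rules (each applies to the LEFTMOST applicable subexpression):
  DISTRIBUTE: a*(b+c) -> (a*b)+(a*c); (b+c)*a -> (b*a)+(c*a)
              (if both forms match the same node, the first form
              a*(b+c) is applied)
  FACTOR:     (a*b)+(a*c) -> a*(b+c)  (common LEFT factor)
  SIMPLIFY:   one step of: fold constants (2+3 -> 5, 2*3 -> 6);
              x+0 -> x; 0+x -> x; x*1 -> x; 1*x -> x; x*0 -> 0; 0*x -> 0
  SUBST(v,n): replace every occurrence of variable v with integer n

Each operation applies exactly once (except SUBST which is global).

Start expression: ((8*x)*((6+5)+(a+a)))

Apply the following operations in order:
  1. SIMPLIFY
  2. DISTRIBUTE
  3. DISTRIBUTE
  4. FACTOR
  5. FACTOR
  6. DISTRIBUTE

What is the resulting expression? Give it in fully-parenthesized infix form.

Answer: (((8*x)*11)+((8*x)*(a+a)))

Derivation:
Start: ((8*x)*((6+5)+(a+a)))
Apply SIMPLIFY at RL (target: (6+5)): ((8*x)*((6+5)+(a+a))) -> ((8*x)*(11+(a+a)))
Apply DISTRIBUTE at root (target: ((8*x)*(11+(a+a)))): ((8*x)*(11+(a+a))) -> (((8*x)*11)+((8*x)*(a+a)))
Apply DISTRIBUTE at R (target: ((8*x)*(a+a))): (((8*x)*11)+((8*x)*(a+a))) -> (((8*x)*11)+(((8*x)*a)+((8*x)*a)))
Apply FACTOR at R (target: (((8*x)*a)+((8*x)*a))): (((8*x)*11)+(((8*x)*a)+((8*x)*a))) -> (((8*x)*11)+((8*x)*(a+a)))
Apply FACTOR at root (target: (((8*x)*11)+((8*x)*(a+a)))): (((8*x)*11)+((8*x)*(a+a))) -> ((8*x)*(11+(a+a)))
Apply DISTRIBUTE at root (target: ((8*x)*(11+(a+a)))): ((8*x)*(11+(a+a))) -> (((8*x)*11)+((8*x)*(a+a)))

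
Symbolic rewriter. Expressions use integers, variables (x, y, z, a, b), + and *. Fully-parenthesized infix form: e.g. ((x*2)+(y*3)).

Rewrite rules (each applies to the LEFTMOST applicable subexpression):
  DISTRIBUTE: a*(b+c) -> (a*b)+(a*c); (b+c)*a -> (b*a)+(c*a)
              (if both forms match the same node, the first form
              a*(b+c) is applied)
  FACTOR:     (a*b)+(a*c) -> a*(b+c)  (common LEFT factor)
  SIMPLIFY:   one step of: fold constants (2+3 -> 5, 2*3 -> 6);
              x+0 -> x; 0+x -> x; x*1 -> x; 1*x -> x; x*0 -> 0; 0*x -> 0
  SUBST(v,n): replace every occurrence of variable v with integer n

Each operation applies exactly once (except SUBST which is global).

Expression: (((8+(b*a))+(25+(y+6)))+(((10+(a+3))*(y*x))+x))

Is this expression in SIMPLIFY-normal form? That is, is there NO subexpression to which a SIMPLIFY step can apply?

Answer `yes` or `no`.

Expression: (((8+(b*a))+(25+(y+6)))+(((10+(a+3))*(y*x))+x))
Scanning for simplifiable subexpressions (pre-order)...
  at root: (((8+(b*a))+(25+(y+6)))+(((10+(a+3))*(y*x))+x)) (not simplifiable)
  at L: ((8+(b*a))+(25+(y+6))) (not simplifiable)
  at LL: (8+(b*a)) (not simplifiable)
  at LLR: (b*a) (not simplifiable)
  at LR: (25+(y+6)) (not simplifiable)
  at LRR: (y+6) (not simplifiable)
  at R: (((10+(a+3))*(y*x))+x) (not simplifiable)
  at RL: ((10+(a+3))*(y*x)) (not simplifiable)
  at RLL: (10+(a+3)) (not simplifiable)
  at RLLR: (a+3) (not simplifiable)
  at RLR: (y*x) (not simplifiable)
Result: no simplifiable subexpression found -> normal form.

Answer: yes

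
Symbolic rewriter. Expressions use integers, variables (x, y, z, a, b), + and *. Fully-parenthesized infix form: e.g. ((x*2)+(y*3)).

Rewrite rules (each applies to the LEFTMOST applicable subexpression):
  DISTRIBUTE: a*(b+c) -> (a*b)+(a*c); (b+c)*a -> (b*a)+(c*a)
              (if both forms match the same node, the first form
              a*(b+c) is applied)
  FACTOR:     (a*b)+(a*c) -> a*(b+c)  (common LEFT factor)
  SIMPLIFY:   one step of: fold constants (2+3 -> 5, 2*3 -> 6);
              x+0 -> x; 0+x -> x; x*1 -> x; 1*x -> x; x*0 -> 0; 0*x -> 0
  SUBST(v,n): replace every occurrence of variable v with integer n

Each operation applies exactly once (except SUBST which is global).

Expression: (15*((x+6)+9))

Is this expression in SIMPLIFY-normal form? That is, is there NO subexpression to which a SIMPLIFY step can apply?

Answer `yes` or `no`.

Answer: yes

Derivation:
Expression: (15*((x+6)+9))
Scanning for simplifiable subexpressions (pre-order)...
  at root: (15*((x+6)+9)) (not simplifiable)
  at R: ((x+6)+9) (not simplifiable)
  at RL: (x+6) (not simplifiable)
Result: no simplifiable subexpression found -> normal form.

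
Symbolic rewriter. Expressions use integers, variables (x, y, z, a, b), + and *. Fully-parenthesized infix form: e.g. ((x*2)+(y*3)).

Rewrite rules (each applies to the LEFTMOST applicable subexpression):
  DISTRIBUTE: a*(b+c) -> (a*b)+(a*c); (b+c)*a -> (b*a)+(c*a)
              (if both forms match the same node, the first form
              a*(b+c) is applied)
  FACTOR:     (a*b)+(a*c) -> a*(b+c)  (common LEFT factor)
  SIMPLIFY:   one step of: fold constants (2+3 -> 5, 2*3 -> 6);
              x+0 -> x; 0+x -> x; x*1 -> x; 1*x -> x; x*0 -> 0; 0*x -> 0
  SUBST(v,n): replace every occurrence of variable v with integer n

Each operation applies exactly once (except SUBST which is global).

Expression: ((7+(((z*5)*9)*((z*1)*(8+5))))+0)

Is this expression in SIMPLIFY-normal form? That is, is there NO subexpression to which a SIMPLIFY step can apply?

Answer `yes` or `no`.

Expression: ((7+(((z*5)*9)*((z*1)*(8+5))))+0)
Scanning for simplifiable subexpressions (pre-order)...
  at root: ((7+(((z*5)*9)*((z*1)*(8+5))))+0) (SIMPLIFIABLE)
  at L: (7+(((z*5)*9)*((z*1)*(8+5)))) (not simplifiable)
  at LR: (((z*5)*9)*((z*1)*(8+5))) (not simplifiable)
  at LRL: ((z*5)*9) (not simplifiable)
  at LRLL: (z*5) (not simplifiable)
  at LRR: ((z*1)*(8+5)) (not simplifiable)
  at LRRL: (z*1) (SIMPLIFIABLE)
  at LRRR: (8+5) (SIMPLIFIABLE)
Found simplifiable subexpr at path root: ((7+(((z*5)*9)*((z*1)*(8+5))))+0)
One SIMPLIFY step would give: (7+(((z*5)*9)*((z*1)*(8+5))))
-> NOT in normal form.

Answer: no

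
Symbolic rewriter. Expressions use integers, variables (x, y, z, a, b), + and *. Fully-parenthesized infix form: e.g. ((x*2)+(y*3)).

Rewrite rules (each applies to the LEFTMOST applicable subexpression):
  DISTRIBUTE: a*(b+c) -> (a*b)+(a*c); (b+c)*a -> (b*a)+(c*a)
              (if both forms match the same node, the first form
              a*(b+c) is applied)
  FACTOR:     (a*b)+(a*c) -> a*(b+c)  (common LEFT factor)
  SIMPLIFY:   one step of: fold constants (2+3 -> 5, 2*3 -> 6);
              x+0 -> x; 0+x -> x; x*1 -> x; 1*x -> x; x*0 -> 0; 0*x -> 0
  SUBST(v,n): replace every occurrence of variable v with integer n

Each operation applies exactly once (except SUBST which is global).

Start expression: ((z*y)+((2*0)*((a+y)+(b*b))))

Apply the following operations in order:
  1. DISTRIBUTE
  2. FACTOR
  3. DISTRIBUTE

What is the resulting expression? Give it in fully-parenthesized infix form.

Answer: ((z*y)+(((2*0)*(a+y))+((2*0)*(b*b))))

Derivation:
Start: ((z*y)+((2*0)*((a+y)+(b*b))))
Apply DISTRIBUTE at R (target: ((2*0)*((a+y)+(b*b)))): ((z*y)+((2*0)*((a+y)+(b*b)))) -> ((z*y)+(((2*0)*(a+y))+((2*0)*(b*b))))
Apply FACTOR at R (target: (((2*0)*(a+y))+((2*0)*(b*b)))): ((z*y)+(((2*0)*(a+y))+((2*0)*(b*b)))) -> ((z*y)+((2*0)*((a+y)+(b*b))))
Apply DISTRIBUTE at R (target: ((2*0)*((a+y)+(b*b)))): ((z*y)+((2*0)*((a+y)+(b*b)))) -> ((z*y)+(((2*0)*(a+y))+((2*0)*(b*b))))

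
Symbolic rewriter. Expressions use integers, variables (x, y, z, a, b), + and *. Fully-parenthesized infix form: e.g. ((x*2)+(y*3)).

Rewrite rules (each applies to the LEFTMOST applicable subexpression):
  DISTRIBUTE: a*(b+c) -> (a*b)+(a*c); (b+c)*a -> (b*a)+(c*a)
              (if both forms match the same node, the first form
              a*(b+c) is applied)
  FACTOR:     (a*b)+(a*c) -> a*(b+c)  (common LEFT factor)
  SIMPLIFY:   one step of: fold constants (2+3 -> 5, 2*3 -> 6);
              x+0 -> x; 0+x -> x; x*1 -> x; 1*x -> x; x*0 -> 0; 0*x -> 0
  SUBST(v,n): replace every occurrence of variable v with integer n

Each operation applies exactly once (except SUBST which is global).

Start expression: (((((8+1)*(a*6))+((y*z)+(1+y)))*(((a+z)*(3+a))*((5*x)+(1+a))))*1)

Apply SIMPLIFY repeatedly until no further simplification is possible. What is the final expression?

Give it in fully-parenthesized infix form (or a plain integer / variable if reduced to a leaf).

Answer: (((9*(a*6))+((y*z)+(1+y)))*(((a+z)*(3+a))*((5*x)+(1+a))))

Derivation:
Start: (((((8+1)*(a*6))+((y*z)+(1+y)))*(((a+z)*(3+a))*((5*x)+(1+a))))*1)
Step 1: at root: (((((8+1)*(a*6))+((y*z)+(1+y)))*(((a+z)*(3+a))*((5*x)+(1+a))))*1) -> ((((8+1)*(a*6))+((y*z)+(1+y)))*(((a+z)*(3+a))*((5*x)+(1+a)))); overall: (((((8+1)*(a*6))+((y*z)+(1+y)))*(((a+z)*(3+a))*((5*x)+(1+a))))*1) -> ((((8+1)*(a*6))+((y*z)+(1+y)))*(((a+z)*(3+a))*((5*x)+(1+a))))
Step 2: at LLL: (8+1) -> 9; overall: ((((8+1)*(a*6))+((y*z)+(1+y)))*(((a+z)*(3+a))*((5*x)+(1+a)))) -> (((9*(a*6))+((y*z)+(1+y)))*(((a+z)*(3+a))*((5*x)+(1+a))))
Fixed point: (((9*(a*6))+((y*z)+(1+y)))*(((a+z)*(3+a))*((5*x)+(1+a))))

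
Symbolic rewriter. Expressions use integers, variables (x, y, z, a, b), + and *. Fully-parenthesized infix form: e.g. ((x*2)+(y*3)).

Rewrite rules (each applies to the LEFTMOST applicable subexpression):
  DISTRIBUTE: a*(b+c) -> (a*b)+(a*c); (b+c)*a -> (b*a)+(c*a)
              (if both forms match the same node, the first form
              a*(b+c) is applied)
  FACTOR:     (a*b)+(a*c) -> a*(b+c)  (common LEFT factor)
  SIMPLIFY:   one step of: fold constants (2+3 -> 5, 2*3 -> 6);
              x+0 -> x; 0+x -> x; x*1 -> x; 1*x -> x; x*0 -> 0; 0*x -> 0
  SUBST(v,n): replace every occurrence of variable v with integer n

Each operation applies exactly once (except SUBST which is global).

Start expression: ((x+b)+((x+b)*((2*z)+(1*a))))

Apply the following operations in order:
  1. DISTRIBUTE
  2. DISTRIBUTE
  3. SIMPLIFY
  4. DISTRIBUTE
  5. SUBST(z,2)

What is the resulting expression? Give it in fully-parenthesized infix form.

Start: ((x+b)+((x+b)*((2*z)+(1*a))))
Apply DISTRIBUTE at R (target: ((x+b)*((2*z)+(1*a)))): ((x+b)+((x+b)*((2*z)+(1*a)))) -> ((x+b)+(((x+b)*(2*z))+((x+b)*(1*a))))
Apply DISTRIBUTE at RL (target: ((x+b)*(2*z))): ((x+b)+(((x+b)*(2*z))+((x+b)*(1*a)))) -> ((x+b)+(((x*(2*z))+(b*(2*z)))+((x+b)*(1*a))))
Apply SIMPLIFY at RRR (target: (1*a)): ((x+b)+(((x*(2*z))+(b*(2*z)))+((x+b)*(1*a)))) -> ((x+b)+(((x*(2*z))+(b*(2*z)))+((x+b)*a)))
Apply DISTRIBUTE at RR (target: ((x+b)*a)): ((x+b)+(((x*(2*z))+(b*(2*z)))+((x+b)*a))) -> ((x+b)+(((x*(2*z))+(b*(2*z)))+((x*a)+(b*a))))
Apply SUBST(z,2): ((x+b)+(((x*(2*z))+(b*(2*z)))+((x*a)+(b*a)))) -> ((x+b)+(((x*(2*2))+(b*(2*2)))+((x*a)+(b*a))))

Answer: ((x+b)+(((x*(2*2))+(b*(2*2)))+((x*a)+(b*a))))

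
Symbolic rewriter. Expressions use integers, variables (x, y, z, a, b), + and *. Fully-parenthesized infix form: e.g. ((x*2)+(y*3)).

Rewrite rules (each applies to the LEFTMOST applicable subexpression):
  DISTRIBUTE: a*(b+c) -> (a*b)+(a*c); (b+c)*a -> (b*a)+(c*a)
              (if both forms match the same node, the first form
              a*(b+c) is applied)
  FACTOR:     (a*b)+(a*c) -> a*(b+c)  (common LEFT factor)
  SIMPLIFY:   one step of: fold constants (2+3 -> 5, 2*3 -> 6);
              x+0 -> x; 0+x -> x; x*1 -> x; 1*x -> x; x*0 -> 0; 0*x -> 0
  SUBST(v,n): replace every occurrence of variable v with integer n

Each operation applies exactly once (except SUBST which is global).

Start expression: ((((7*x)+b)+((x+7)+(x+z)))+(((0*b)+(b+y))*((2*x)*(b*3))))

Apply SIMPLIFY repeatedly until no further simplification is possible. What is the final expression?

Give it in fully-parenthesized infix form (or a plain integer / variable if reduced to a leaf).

Answer: ((((7*x)+b)+((x+7)+(x+z)))+((b+y)*((2*x)*(b*3))))

Derivation:
Start: ((((7*x)+b)+((x+7)+(x+z)))+(((0*b)+(b+y))*((2*x)*(b*3))))
Step 1: at RLL: (0*b) -> 0; overall: ((((7*x)+b)+((x+7)+(x+z)))+(((0*b)+(b+y))*((2*x)*(b*3)))) -> ((((7*x)+b)+((x+7)+(x+z)))+((0+(b+y))*((2*x)*(b*3))))
Step 2: at RL: (0+(b+y)) -> (b+y); overall: ((((7*x)+b)+((x+7)+(x+z)))+((0+(b+y))*((2*x)*(b*3)))) -> ((((7*x)+b)+((x+7)+(x+z)))+((b+y)*((2*x)*(b*3))))
Fixed point: ((((7*x)+b)+((x+7)+(x+z)))+((b+y)*((2*x)*(b*3))))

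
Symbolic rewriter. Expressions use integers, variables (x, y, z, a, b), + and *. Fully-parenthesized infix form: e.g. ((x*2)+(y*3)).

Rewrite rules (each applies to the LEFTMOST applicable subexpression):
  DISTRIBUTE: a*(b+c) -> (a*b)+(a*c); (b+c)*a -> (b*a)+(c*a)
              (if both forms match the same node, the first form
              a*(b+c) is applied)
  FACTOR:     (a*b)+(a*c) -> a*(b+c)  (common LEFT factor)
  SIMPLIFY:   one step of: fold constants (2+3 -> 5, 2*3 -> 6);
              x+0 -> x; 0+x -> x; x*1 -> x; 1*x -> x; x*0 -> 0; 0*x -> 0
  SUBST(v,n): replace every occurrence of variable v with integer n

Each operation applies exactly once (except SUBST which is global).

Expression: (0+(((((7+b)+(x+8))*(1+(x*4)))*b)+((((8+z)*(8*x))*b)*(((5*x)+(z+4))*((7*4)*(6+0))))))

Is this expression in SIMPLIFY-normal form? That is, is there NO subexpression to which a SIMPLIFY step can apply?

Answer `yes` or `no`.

Expression: (0+(((((7+b)+(x+8))*(1+(x*4)))*b)+((((8+z)*(8*x))*b)*(((5*x)+(z+4))*((7*4)*(6+0))))))
Scanning for simplifiable subexpressions (pre-order)...
  at root: (0+(((((7+b)+(x+8))*(1+(x*4)))*b)+((((8+z)*(8*x))*b)*(((5*x)+(z+4))*((7*4)*(6+0)))))) (SIMPLIFIABLE)
  at R: (((((7+b)+(x+8))*(1+(x*4)))*b)+((((8+z)*(8*x))*b)*(((5*x)+(z+4))*((7*4)*(6+0))))) (not simplifiable)
  at RL: ((((7+b)+(x+8))*(1+(x*4)))*b) (not simplifiable)
  at RLL: (((7+b)+(x+8))*(1+(x*4))) (not simplifiable)
  at RLLL: ((7+b)+(x+8)) (not simplifiable)
  at RLLLL: (7+b) (not simplifiable)
  at RLLLR: (x+8) (not simplifiable)
  at RLLR: (1+(x*4)) (not simplifiable)
  at RLLRR: (x*4) (not simplifiable)
  at RR: ((((8+z)*(8*x))*b)*(((5*x)+(z+4))*((7*4)*(6+0)))) (not simplifiable)
  at RRL: (((8+z)*(8*x))*b) (not simplifiable)
  at RRLL: ((8+z)*(8*x)) (not simplifiable)
  at RRLLL: (8+z) (not simplifiable)
  at RRLLR: (8*x) (not simplifiable)
  at RRR: (((5*x)+(z+4))*((7*4)*(6+0))) (not simplifiable)
  at RRRL: ((5*x)+(z+4)) (not simplifiable)
  at RRRLL: (5*x) (not simplifiable)
  at RRRLR: (z+4) (not simplifiable)
  at RRRR: ((7*4)*(6+0)) (not simplifiable)
  at RRRRL: (7*4) (SIMPLIFIABLE)
  at RRRRR: (6+0) (SIMPLIFIABLE)
Found simplifiable subexpr at path root: (0+(((((7+b)+(x+8))*(1+(x*4)))*b)+((((8+z)*(8*x))*b)*(((5*x)+(z+4))*((7*4)*(6+0))))))
One SIMPLIFY step would give: (((((7+b)+(x+8))*(1+(x*4)))*b)+((((8+z)*(8*x))*b)*(((5*x)+(z+4))*((7*4)*(6+0)))))
-> NOT in normal form.

Answer: no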